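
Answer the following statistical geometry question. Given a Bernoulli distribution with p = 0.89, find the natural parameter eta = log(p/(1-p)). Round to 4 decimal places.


Natural parameter for Bernoulli: eta = log(p/(1-p)).
p = 0.89, 1-p = 0.11.
p/(1-p) = 8.090909.
eta = log(8.090909) = 2.0907

2.0907


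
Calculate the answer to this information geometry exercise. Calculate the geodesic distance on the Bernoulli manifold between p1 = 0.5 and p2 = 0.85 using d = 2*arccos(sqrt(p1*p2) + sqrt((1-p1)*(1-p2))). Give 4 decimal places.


Geodesic distance on Bernoulli manifold:
d(p1,p2) = 2*arccos(sqrt(p1*p2) + sqrt((1-p1)*(1-p2))).
sqrt(p1*p2) = sqrt(0.5*0.85) = 0.65192.
sqrt((1-p1)*(1-p2)) = sqrt(0.5*0.15) = 0.273861.
arg = 0.65192 + 0.273861 = 0.925782.
d = 2*arccos(0.925782) = 0.7754

0.7754


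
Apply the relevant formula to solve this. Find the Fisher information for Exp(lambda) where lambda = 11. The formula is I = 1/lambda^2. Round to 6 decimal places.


Fisher information for exponential: I(lambda) = 1/lambda^2.
lambda = 11, lambda^2 = 121.
I = 1/121 = 0.008264

0.008264


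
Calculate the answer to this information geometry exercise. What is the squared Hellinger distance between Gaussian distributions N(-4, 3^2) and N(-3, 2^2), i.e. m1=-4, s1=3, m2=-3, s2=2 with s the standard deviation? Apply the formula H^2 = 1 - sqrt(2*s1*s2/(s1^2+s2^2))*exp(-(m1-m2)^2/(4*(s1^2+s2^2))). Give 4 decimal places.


Squared Hellinger distance for Gaussians:
H^2 = 1 - sqrt(2*s1*s2/(s1^2+s2^2)) * exp(-(m1-m2)^2/(4*(s1^2+s2^2))).
s1^2 = 9, s2^2 = 4, s1^2+s2^2 = 13.
sqrt(2*3*2/(13)) = 0.960769.
(m1-m2)^2 = (-1)^2 = 1.
exp(-1/(4*13)) = exp(-0.019231) = 0.980953.
H^2 = 1 - 0.960769*0.980953 = 0.0575

0.0575


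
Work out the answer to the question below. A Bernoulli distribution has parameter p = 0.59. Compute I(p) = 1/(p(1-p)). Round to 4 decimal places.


For Bernoulli(p), Fisher information is I(p) = 1/(p*(1-p)).
p = 0.59, 1-p = 0.41.
p*(1-p) = 0.2419.
I(p) = 1/0.2419 = 4.1339

4.1339


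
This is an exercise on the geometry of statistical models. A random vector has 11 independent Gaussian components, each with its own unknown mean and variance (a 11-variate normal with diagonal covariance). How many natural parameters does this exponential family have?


Exponential family dimension calculation:
Each univariate normal has two natural parameters (mu/sigma^2 and -1/(2 sigma^2)).
With 11 independent components, dim = 2 * 11 = 22.

22


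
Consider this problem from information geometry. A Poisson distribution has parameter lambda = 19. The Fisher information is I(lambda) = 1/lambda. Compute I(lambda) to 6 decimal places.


Fisher information for Poisson: I(lambda) = 1/lambda.
lambda = 19.
I(lambda) = 1/19 = 0.052632

0.052632


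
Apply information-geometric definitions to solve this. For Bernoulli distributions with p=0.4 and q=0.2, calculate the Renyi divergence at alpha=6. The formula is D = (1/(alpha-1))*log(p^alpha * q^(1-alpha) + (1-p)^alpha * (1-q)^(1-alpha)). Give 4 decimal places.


Renyi divergence of order alpha between Bernoulli distributions:
D = (1/(alpha-1))*log(p^alpha * q^(1-alpha) + (1-p)^alpha * (1-q)^(1-alpha)).
alpha = 6, p = 0.4, q = 0.2.
p^alpha * q^(1-alpha) = 0.4^6 * 0.2^-5 = 12.8.
(1-p)^alpha * (1-q)^(1-alpha) = 0.6^6 * 0.8^-5 = 0.142383.
sum = 12.8 + 0.142383 = 12.942383.
D = (1/5)*log(12.942383) = 0.5121

0.5121


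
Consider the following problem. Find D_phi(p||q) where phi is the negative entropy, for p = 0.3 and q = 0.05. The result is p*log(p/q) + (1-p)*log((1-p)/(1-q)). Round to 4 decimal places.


Bregman divergence with negative entropy generator:
D = p*log(p/q) + (1-p)*log((1-p)/(1-q)).
p = 0.3, q = 0.05.
p*log(p/q) = 0.3*log(0.3/0.05) = 0.537528.
(1-p)*log((1-p)/(1-q)) = 0.7*log(0.7/0.95) = -0.213767.
D = 0.537528 + -0.213767 = 0.3238

0.3238


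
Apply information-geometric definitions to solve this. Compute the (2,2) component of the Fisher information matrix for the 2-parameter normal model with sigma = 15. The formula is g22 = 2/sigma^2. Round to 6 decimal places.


For the 2-parameter normal family, the Fisher metric has:
  g11 = 1/sigma^2, g22 = 2/sigma^2.
sigma = 15, sigma^2 = 225.
g22 = 0.008889

0.008889


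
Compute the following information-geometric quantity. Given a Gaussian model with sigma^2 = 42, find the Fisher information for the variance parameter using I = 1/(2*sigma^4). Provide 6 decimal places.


Fisher information for variance: I(sigma^2) = 1/(2*sigma^4).
sigma^2 = 42, so sigma^4 = 1764.
I = 1/(2*1764) = 1/3528 = 0.000283

0.000283


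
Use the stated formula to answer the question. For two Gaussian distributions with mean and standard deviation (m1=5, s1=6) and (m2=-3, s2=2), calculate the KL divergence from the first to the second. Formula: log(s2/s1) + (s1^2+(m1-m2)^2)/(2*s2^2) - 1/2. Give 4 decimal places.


KL divergence between normal distributions:
KL = log(s2/s1) + (s1^2 + (m1-m2)^2)/(2*s2^2) - 1/2.
log(2/6) = -1.098612.
(6^2 + (5--3)^2)/(2*2^2) = (36 + 64)/8 = 12.5.
KL = -1.098612 + 12.5 - 0.5 = 10.9014

10.9014


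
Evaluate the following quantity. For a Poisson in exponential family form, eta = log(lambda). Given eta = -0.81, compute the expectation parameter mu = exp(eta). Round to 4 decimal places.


Expectation parameter for Poisson exponential family:
mu = exp(eta).
eta = -0.81.
mu = exp(-0.81) = 0.4449

0.4449


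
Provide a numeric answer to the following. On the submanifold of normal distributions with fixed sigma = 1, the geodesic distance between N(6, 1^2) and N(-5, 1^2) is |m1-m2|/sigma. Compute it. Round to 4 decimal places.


On the fixed-variance normal subfamily, geodesic distance = |m1-m2|/sigma.
|6 - -5| = 11.
sigma = 1.
d = 11/1 = 11.0000

11.0000


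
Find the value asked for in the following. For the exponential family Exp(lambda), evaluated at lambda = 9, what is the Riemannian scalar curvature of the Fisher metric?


This family has a single free parameter, so its statistical manifold
is 1-dimensional. The Riemann curvature tensor of any 1-dimensional
Riemannian manifold vanishes identically, so R = 0.

0


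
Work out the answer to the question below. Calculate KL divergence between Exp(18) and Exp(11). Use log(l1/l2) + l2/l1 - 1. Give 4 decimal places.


KL divergence for exponential family:
KL = log(l1/l2) + l2/l1 - 1.
log(18/11) = 0.492476.
11/18 = 0.611111.
KL = 0.492476 + 0.611111 - 1 = 0.1036

0.1036


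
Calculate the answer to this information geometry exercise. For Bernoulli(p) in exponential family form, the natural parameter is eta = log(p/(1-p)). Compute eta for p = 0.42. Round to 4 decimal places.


Natural parameter for Bernoulli: eta = log(p/(1-p)).
p = 0.42, 1-p = 0.58.
p/(1-p) = 0.724138.
eta = log(0.724138) = -0.3228

-0.3228


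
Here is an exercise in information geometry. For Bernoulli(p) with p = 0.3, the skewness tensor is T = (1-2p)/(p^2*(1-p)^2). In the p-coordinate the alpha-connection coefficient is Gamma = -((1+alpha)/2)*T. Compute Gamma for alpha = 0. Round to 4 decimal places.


Skewness (Amari-Chentsov) tensor: T = (1-2p)/(p^2*(1-p)^2).
p = 0.3, 1-2p = 0.4, p^2 = 0.09, (1-p)^2 = 0.49.
T = 0.4/(0.09 * 0.49) = 9.070295.
In the p-coordinate, Gamma^(alpha) = Gamma^(0) - (alpha/2)*T with Gamma^(0) = (1/2)*g'(p) = -T/2,
so Gamma^(alpha) = -((1+alpha)/2)*T.
alpha = 0, -(1+alpha)/2 = -0.5.
Gamma = -0.5 * 9.070295 = -4.5351

-4.5351


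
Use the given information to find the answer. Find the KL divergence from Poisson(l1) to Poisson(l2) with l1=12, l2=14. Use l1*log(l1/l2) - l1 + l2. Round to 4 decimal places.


KL divergence for Poisson:
KL = l1*log(l1/l2) - l1 + l2.
l1 = 12, l2 = 14.
log(12/14) = -0.154151.
l1*log(l1/l2) = 12 * -0.154151 = -1.849808.
KL = -1.849808 - 12 + 14 = 0.1502

0.1502


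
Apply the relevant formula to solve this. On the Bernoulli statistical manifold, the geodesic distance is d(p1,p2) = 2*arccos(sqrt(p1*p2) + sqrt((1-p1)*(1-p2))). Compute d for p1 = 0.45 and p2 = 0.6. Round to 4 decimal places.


Geodesic distance on Bernoulli manifold:
d(p1,p2) = 2*arccos(sqrt(p1*p2) + sqrt((1-p1)*(1-p2))).
sqrt(p1*p2) = sqrt(0.45*0.6) = 0.519615.
sqrt((1-p1)*(1-p2)) = sqrt(0.55*0.4) = 0.469042.
arg = 0.519615 + 0.469042 = 0.988657.
d = 2*arccos(0.988657) = 0.3015

0.3015


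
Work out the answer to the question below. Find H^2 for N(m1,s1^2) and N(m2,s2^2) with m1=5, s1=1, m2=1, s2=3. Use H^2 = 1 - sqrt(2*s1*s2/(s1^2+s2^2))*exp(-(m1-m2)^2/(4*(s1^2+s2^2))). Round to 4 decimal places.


Squared Hellinger distance for Gaussians:
H^2 = 1 - sqrt(2*s1*s2/(s1^2+s2^2)) * exp(-(m1-m2)^2/(4*(s1^2+s2^2))).
s1^2 = 1, s2^2 = 9, s1^2+s2^2 = 10.
sqrt(2*1*3/(10)) = 0.774597.
(m1-m2)^2 = (4)^2 = 16.
exp(-16/(4*10)) = exp(-0.4) = 0.67032.
H^2 = 1 - 0.774597*0.67032 = 0.4808

0.4808


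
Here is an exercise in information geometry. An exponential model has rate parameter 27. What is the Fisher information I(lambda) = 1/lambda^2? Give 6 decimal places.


Fisher information for exponential: I(lambda) = 1/lambda^2.
lambda = 27, lambda^2 = 729.
I = 1/729 = 0.001372

0.001372


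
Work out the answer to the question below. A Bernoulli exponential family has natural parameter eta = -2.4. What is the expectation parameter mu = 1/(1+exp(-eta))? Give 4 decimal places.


Dual coordinate (expectation parameter) for Bernoulli:
mu = 1/(1+exp(-eta)).
eta = -2.4.
exp(-eta) = exp(2.4) = 11.023176.
mu = 1/(1+11.023176) = 0.0832

0.0832


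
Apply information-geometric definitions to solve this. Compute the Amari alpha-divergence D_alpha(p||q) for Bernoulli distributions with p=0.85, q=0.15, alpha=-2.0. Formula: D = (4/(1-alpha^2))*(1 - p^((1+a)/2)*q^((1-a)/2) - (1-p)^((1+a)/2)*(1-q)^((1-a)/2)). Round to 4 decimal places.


Amari alpha-divergence:
D = (4/(1-alpha^2))*(1 - p^((1+a)/2)*q^((1-a)/2) - (1-p)^((1+a)/2)*(1-q)^((1-a)/2)).
alpha = -2.0, p = 0.85, q = 0.15.
e1 = (1+alpha)/2 = -0.5, e2 = (1-alpha)/2 = 1.5.
t1 = p^e1 * q^e2 = 0.85^-0.5 * 0.15^1.5 = 0.063013.
t2 = (1-p)^e1 * (1-q)^e2 = 0.15^-0.5 * 0.85^1.5 = 2.023405.
4/(1-alpha^2) = -1.333333.
D = -1.333333*(1 - 0.063013 - 2.023405) = 1.4486

1.4486


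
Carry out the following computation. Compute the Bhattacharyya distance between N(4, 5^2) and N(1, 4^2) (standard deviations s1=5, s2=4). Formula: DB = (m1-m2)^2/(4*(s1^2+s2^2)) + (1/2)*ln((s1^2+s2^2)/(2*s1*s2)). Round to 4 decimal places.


Bhattacharyya distance between two Gaussians:
DB = (m1-m2)^2/(4*(s1^2+s2^2)) + (1/2)*ln((s1^2+s2^2)/(2*s1*s2)).
(m1-m2)^2 = (3)^2 = 9.
s1^2+s2^2 = 25 + 16 = 41.
term1 = 9/164 = 0.054878.
term2 = 0.5*ln(41/40.0) = 0.012346.
DB = 0.054878 + 0.012346 = 0.0672

0.0672


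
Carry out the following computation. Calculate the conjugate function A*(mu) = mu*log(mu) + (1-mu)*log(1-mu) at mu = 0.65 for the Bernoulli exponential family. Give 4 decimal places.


Legendre transform for Bernoulli:
A*(mu) = mu*log(mu) + (1-mu)*log(1-mu).
mu = 0.65, 1-mu = 0.35.
mu*log(mu) = 0.65*log(0.65) = -0.280009.
(1-mu)*log(1-mu) = 0.35*log(0.35) = -0.367438.
A* = -0.280009 + -0.367438 = -0.6474

-0.6474


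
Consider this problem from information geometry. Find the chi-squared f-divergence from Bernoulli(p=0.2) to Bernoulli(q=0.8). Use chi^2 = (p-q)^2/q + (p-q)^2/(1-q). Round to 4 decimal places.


Chi-squared divergence between Bernoulli distributions:
chi^2 = (p-q)^2/q + (p-q)^2/(1-q).
p = 0.2, q = 0.8, p-q = -0.6.
(p-q)^2 = 0.36.
term1 = 0.36/0.8 = 0.45.
term2 = 0.36/0.2 = 1.8.
chi^2 = 0.45 + 1.8 = 2.2500

2.2500


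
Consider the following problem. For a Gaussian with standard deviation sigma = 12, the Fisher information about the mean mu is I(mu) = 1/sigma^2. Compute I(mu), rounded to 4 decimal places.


The Fisher information for the mean of a normal distribution is I(mu) = 1/sigma^2.
sigma = 12, so sigma^2 = 144.
I(mu) = 1/144 = 0.0069

0.0069


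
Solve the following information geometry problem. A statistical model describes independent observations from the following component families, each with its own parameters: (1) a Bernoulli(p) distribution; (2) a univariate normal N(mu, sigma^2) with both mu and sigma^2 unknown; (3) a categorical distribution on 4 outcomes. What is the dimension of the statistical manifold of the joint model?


The dimension of a statistical manifold equals the number of free
(independent) real parameters of the model. For a product of independent
blocks the parameter counts add.
- Bernoulli (p): 1.
- normal (mu, sigma^2): 2.
- categorical on 4 outcomes (probabilities sum to 1): 4-1 = 3.
Total = 1 + 2 + 3 = 6.
Dimension = 6

6


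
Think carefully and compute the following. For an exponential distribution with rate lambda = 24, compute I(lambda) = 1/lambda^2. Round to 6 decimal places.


Fisher information for exponential: I(lambda) = 1/lambda^2.
lambda = 24, lambda^2 = 576.
I = 1/576 = 0.001736

0.001736


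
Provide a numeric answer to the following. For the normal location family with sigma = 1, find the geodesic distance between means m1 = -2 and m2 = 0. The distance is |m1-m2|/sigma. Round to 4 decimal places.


On the fixed-variance normal subfamily, geodesic distance = |m1-m2|/sigma.
|-2 - 0| = 2.
sigma = 1.
d = 2/1 = 2.0000

2.0000


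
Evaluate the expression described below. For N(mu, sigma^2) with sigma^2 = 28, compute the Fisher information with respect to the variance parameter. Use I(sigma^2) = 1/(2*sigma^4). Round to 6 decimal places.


Fisher information for variance: I(sigma^2) = 1/(2*sigma^4).
sigma^2 = 28, so sigma^4 = 784.
I = 1/(2*784) = 1/1568 = 0.000638

0.000638


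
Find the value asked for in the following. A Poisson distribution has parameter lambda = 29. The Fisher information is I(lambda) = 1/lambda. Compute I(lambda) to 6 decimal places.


Fisher information for Poisson: I(lambda) = 1/lambda.
lambda = 29.
I(lambda) = 1/29 = 0.034483

0.034483


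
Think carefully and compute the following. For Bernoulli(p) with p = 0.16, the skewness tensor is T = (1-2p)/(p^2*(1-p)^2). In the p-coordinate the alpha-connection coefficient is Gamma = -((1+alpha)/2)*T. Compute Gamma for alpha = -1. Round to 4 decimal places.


Skewness (Amari-Chentsov) tensor: T = (1-2p)/(p^2*(1-p)^2).
p = 0.16, 1-2p = 0.68, p^2 = 0.0256, (1-p)^2 = 0.7056.
T = 0.68/(0.0256 * 0.7056) = 37.645266.
In the p-coordinate, Gamma^(alpha) = Gamma^(0) - (alpha/2)*T with Gamma^(0) = (1/2)*g'(p) = -T/2,
so Gamma^(alpha) = -((1+alpha)/2)*T.
alpha = -1, -(1+alpha)/2 = 0.0.
Gamma = 0.0 * 37.645266 = 0.0000

0.0000


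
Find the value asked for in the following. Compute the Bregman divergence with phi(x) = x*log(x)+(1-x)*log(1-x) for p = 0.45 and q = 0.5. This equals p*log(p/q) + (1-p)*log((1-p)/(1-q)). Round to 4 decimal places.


Bregman divergence with negative entropy generator:
D = p*log(p/q) + (1-p)*log((1-p)/(1-q)).
p = 0.45, q = 0.5.
p*log(p/q) = 0.45*log(0.45/0.5) = -0.047412.
(1-p)*log((1-p)/(1-q)) = 0.55*log(0.55/0.5) = 0.052421.
D = -0.047412 + 0.052421 = 0.0050

0.0050


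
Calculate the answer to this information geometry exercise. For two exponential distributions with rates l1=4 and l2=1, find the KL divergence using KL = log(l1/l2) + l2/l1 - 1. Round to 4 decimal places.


KL divergence for exponential family:
KL = log(l1/l2) + l2/l1 - 1.
log(4/1) = 1.386294.
1/4 = 0.25.
KL = 1.386294 + 0.25 - 1 = 0.6363

0.6363


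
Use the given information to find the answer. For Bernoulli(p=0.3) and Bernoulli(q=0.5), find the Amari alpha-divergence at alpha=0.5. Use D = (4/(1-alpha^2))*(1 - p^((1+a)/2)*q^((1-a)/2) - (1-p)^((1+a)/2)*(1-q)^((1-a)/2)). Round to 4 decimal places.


Amari alpha-divergence:
D = (4/(1-alpha^2))*(1 - p^((1+a)/2)*q^((1-a)/2) - (1-p)^((1+a)/2)*(1-q)^((1-a)/2)).
alpha = 0.5, p = 0.3, q = 0.5.
e1 = (1+alpha)/2 = 0.75, e2 = (1-alpha)/2 = 0.25.
t1 = p^e1 * q^e2 = 0.3^0.75 * 0.5^0.25 = 0.340866.
t2 = (1-p)^e1 * (1-q)^e2 = 0.7^0.75 * 0.5^0.25 = 0.643526.
4/(1-alpha^2) = 5.333333.
D = 5.333333*(1 - 0.340866 - 0.643526) = 0.0832

0.0832


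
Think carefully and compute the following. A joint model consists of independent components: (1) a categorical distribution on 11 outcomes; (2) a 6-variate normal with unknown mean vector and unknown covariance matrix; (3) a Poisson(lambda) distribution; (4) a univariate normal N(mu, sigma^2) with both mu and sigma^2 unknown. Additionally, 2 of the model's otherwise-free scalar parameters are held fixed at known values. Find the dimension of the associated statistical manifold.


The dimension of a statistical manifold equals the number of free
(independent) real parameters of the model. For a product of independent
blocks the parameter counts add.
- categorical on 11 outcomes (probabilities sum to 1): 11-1 = 10.
- 6-variate normal: 6 (mean) + 6*7/2 = 21 (symmetric covariance) = 27.
- Poisson (lambda): 1.
- normal (mu, sigma^2): 2.
Total = 10 + 27 + 1 + 2 = 40.
2 parameter(s) fixed at known values: 40 - 2 = 38.
Dimension = 38

38


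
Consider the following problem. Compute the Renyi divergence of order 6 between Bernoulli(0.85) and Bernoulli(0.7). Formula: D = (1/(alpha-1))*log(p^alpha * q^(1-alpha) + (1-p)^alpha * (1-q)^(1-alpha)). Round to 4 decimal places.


Renyi divergence of order alpha between Bernoulli distributions:
D = (1/(alpha-1))*log(p^alpha * q^(1-alpha) + (1-p)^alpha * (1-q)^(1-alpha)).
alpha = 6, p = 0.85, q = 0.7.
p^alpha * q^(1-alpha) = 0.85^6 * 0.7^-5 = 2.244003.
(1-p)^alpha * (1-q)^(1-alpha) = 0.15^6 * 0.3^-5 = 0.004688.
sum = 2.244003 + 0.004688 = 2.24869.
D = (1/5)*log(2.24869) = 0.1621

0.1621


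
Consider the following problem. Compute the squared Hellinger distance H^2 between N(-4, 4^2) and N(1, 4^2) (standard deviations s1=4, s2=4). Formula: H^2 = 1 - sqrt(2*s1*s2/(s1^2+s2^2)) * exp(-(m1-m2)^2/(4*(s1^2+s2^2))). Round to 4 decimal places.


Squared Hellinger distance for Gaussians:
H^2 = 1 - sqrt(2*s1*s2/(s1^2+s2^2)) * exp(-(m1-m2)^2/(4*(s1^2+s2^2))).
s1^2 = 16, s2^2 = 16, s1^2+s2^2 = 32.
sqrt(2*4*4/(32)) = 1.0.
(m1-m2)^2 = (-5)^2 = 25.
exp(-25/(4*32)) = exp(-0.195312) = 0.822578.
H^2 = 1 - 1.0*0.822578 = 0.1774

0.1774


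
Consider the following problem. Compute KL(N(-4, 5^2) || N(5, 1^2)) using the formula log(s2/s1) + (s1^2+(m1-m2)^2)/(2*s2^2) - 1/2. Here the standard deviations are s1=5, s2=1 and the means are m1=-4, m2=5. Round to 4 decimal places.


KL divergence between normal distributions:
KL = log(s2/s1) + (s1^2 + (m1-m2)^2)/(2*s2^2) - 1/2.
log(1/5) = -1.609438.
(5^2 + (-4-5)^2)/(2*1^2) = (25 + 81)/2 = 53.0.
KL = -1.609438 + 53.0 - 0.5 = 50.8906

50.8906


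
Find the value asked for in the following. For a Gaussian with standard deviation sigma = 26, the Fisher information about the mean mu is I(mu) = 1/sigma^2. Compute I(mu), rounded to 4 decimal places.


The Fisher information for the mean of a normal distribution is I(mu) = 1/sigma^2.
sigma = 26, so sigma^2 = 676.
I(mu) = 1/676 = 0.0015

0.0015


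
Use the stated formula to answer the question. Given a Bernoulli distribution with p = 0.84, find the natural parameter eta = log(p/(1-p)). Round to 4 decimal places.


Natural parameter for Bernoulli: eta = log(p/(1-p)).
p = 0.84, 1-p = 0.16.
p/(1-p) = 5.25.
eta = log(5.25) = 1.6582

1.6582


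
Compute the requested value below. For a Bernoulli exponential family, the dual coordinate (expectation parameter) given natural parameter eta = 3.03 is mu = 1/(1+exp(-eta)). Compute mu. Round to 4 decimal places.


Dual coordinate (expectation parameter) for Bernoulli:
mu = 1/(1+exp(-eta)).
eta = 3.03.
exp(-eta) = exp(-3.03) = 0.048316.
mu = 1/(1+0.048316) = 0.9539

0.9539


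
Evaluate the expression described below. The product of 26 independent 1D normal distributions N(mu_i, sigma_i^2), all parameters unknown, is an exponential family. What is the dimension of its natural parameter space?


Exponential family dimension calculation:
Each univariate normal has two natural parameters (mu/sigma^2 and -1/(2 sigma^2)).
With 26 independent components, dim = 2 * 26 = 52.

52


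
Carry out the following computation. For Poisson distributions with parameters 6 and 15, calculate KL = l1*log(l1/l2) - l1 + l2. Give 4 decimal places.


KL divergence for Poisson:
KL = l1*log(l1/l2) - l1 + l2.
l1 = 6, l2 = 15.
log(6/15) = -0.916291.
l1*log(l1/l2) = 6 * -0.916291 = -5.497744.
KL = -5.497744 - 6 + 15 = 3.5023

3.5023


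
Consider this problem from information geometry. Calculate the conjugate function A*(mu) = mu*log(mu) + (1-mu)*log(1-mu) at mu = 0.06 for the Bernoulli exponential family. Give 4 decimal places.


Legendre transform for Bernoulli:
A*(mu) = mu*log(mu) + (1-mu)*log(1-mu).
mu = 0.06, 1-mu = 0.94.
mu*log(mu) = 0.06*log(0.06) = -0.168805.
(1-mu)*log(1-mu) = 0.94*log(0.94) = -0.058163.
A* = -0.168805 + -0.058163 = -0.2270

-0.2270


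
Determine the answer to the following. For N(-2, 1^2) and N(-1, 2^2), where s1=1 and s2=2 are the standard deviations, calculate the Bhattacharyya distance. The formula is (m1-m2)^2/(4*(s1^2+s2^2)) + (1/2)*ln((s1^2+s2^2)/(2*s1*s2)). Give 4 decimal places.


Bhattacharyya distance between two Gaussians:
DB = (m1-m2)^2/(4*(s1^2+s2^2)) + (1/2)*ln((s1^2+s2^2)/(2*s1*s2)).
(m1-m2)^2 = (-1)^2 = 1.
s1^2+s2^2 = 1 + 4 = 5.
term1 = 1/20 = 0.05.
term2 = 0.5*ln(5/4.0) = 0.111572.
DB = 0.05 + 0.111572 = 0.1616

0.1616


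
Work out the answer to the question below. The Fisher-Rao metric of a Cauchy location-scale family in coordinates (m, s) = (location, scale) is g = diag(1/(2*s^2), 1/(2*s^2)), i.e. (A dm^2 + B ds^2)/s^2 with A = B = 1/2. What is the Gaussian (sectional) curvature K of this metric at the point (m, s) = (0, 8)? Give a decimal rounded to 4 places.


The metric has the form g = (A dm^2 + B ds^2)/s^2 with A = 1/2, B = 1/2.
Substitute u = sqrt(A/B)*m: g = B*(du^2 + ds^2)/s^2, i.e. B times the
Poincare upper half-plane metric, which has constant Gaussian curvature -1.
Scaling a 2D metric by a constant c divides the Gaussian curvature by c,
so K = -1/B = -1/(1/2) = -2.0000 everywhere (the point (m, s) = (0, 8) is irrelevant:
the curvature is constant).
The requested Gaussian curvature is K = -2.0000.

-2.0000


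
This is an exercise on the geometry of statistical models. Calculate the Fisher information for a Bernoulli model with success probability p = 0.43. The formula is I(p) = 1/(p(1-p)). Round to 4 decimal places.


For Bernoulli(p), Fisher information is I(p) = 1/(p*(1-p)).
p = 0.43, 1-p = 0.57.
p*(1-p) = 0.2451.
I(p) = 1/0.2451 = 4.0800

4.0800


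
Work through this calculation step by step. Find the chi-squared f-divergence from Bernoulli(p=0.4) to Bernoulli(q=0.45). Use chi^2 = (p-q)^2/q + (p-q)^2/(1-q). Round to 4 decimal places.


Chi-squared divergence between Bernoulli distributions:
chi^2 = (p-q)^2/q + (p-q)^2/(1-q).
p = 0.4, q = 0.45, p-q = -0.05.
(p-q)^2 = 0.0025.
term1 = 0.0025/0.45 = 0.005556.
term2 = 0.0025/0.55 = 0.004545.
chi^2 = 0.005556 + 0.004545 = 0.0101

0.0101


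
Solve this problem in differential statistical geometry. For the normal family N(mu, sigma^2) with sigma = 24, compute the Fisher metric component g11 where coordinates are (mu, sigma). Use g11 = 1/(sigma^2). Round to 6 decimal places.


For the 2-parameter normal family, the Fisher metric has:
  g11 = 1/sigma^2, g22 = 2/sigma^2.
sigma = 24, sigma^2 = 576.
g11 = 0.001736

0.001736


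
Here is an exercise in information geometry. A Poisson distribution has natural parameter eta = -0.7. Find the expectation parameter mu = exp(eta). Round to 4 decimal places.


Expectation parameter for Poisson exponential family:
mu = exp(eta).
eta = -0.7.
mu = exp(-0.7) = 0.4966

0.4966


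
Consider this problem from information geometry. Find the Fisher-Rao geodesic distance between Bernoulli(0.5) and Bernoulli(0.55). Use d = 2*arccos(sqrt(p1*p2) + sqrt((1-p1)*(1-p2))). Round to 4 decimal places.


Geodesic distance on Bernoulli manifold:
d(p1,p2) = 2*arccos(sqrt(p1*p2) + sqrt((1-p1)*(1-p2))).
sqrt(p1*p2) = sqrt(0.5*0.55) = 0.524404.
sqrt((1-p1)*(1-p2)) = sqrt(0.5*0.45) = 0.474342.
arg = 0.524404 + 0.474342 = 0.998746.
d = 2*arccos(0.998746) = 0.1002

0.1002


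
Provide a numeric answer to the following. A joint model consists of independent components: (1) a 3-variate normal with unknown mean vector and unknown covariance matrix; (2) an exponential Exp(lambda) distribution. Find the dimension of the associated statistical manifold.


The dimension of a statistical manifold equals the number of free
(independent) real parameters of the model. For a product of independent
blocks the parameter counts add.
- 3-variate normal: 3 (mean) + 3*4/2 = 6 (symmetric covariance) = 9.
- exponential (lambda): 1.
Total = 9 + 1 = 10.
Dimension = 10

10


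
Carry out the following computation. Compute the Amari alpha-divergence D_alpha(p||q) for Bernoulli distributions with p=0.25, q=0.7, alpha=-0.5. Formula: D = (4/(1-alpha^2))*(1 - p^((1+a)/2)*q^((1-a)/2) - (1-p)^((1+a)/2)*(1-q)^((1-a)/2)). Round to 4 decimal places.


Amari alpha-divergence:
D = (4/(1-alpha^2))*(1 - p^((1+a)/2)*q^((1-a)/2) - (1-p)^((1+a)/2)*(1-q)^((1-a)/2)).
alpha = -0.5, p = 0.25, q = 0.7.
e1 = (1+alpha)/2 = 0.25, e2 = (1-alpha)/2 = 0.75.
t1 = p^e1 * q^e2 = 0.25^0.25 * 0.7^0.75 = 0.541139.
t2 = (1-p)^e1 * (1-q)^e2 = 0.75^0.25 * 0.3^0.75 = 0.37723.
4/(1-alpha^2) = 5.333333.
D = 5.333333*(1 - 0.541139 - 0.37723) = 0.4354

0.4354


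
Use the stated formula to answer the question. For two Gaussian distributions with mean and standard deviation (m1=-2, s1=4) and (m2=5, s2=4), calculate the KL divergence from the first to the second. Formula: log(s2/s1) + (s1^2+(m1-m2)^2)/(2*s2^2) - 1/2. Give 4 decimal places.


KL divergence between normal distributions:
KL = log(s2/s1) + (s1^2 + (m1-m2)^2)/(2*s2^2) - 1/2.
log(4/4) = 0.0.
(4^2 + (-2-5)^2)/(2*4^2) = (16 + 49)/32 = 2.03125.
KL = 0.0 + 2.03125 - 0.5 = 1.5313

1.5313


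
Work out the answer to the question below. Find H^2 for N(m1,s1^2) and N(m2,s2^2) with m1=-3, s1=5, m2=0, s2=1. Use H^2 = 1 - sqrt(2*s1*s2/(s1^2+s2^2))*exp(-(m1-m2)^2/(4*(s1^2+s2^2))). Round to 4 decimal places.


Squared Hellinger distance for Gaussians:
H^2 = 1 - sqrt(2*s1*s2/(s1^2+s2^2)) * exp(-(m1-m2)^2/(4*(s1^2+s2^2))).
s1^2 = 25, s2^2 = 1, s1^2+s2^2 = 26.
sqrt(2*5*1/(26)) = 0.620174.
(m1-m2)^2 = (-3)^2 = 9.
exp(-9/(4*26)) = exp(-0.086538) = 0.9171.
H^2 = 1 - 0.620174*0.9171 = 0.4312

0.4312


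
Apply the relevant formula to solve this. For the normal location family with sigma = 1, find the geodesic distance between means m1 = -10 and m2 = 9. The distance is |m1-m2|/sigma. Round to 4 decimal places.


On the fixed-variance normal subfamily, geodesic distance = |m1-m2|/sigma.
|-10 - 9| = 19.
sigma = 1.
d = 19/1 = 19.0000

19.0000


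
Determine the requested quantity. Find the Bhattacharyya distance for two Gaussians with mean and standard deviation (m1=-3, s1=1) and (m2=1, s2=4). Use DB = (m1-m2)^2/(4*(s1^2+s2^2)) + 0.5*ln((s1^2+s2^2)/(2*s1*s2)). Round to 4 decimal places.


Bhattacharyya distance between two Gaussians:
DB = (m1-m2)^2/(4*(s1^2+s2^2)) + (1/2)*ln((s1^2+s2^2)/(2*s1*s2)).
(m1-m2)^2 = (-4)^2 = 16.
s1^2+s2^2 = 1 + 16 = 17.
term1 = 16/68 = 0.235294.
term2 = 0.5*ln(17/8.0) = 0.376886.
DB = 0.235294 + 0.376886 = 0.6122

0.6122


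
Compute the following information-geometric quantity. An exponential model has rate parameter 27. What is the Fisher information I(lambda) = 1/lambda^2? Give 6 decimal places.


Fisher information for exponential: I(lambda) = 1/lambda^2.
lambda = 27, lambda^2 = 729.
I = 1/729 = 0.001372

0.001372


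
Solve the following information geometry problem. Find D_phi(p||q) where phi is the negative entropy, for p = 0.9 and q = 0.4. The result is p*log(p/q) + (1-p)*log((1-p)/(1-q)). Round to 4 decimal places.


Bregman divergence with negative entropy generator:
D = p*log(p/q) + (1-p)*log((1-p)/(1-q)).
p = 0.9, q = 0.4.
p*log(p/q) = 0.9*log(0.9/0.4) = 0.729837.
(1-p)*log((1-p)/(1-q)) = 0.1*log(0.1/0.6) = -0.179176.
D = 0.729837 + -0.179176 = 0.5507

0.5507


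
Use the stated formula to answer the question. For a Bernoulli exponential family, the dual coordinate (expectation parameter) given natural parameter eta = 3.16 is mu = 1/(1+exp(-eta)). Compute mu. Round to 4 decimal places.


Dual coordinate (expectation parameter) for Bernoulli:
mu = 1/(1+exp(-eta)).
eta = 3.16.
exp(-eta) = exp(-3.16) = 0.042426.
mu = 1/(1+0.042426) = 0.9593

0.9593


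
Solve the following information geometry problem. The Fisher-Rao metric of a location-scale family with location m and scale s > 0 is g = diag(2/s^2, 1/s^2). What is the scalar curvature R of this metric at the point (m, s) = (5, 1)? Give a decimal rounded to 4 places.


The metric has the form g = (A dm^2 + B ds^2)/s^2 with A = 2, B = 1.
Substitute u = sqrt(A/B)*m: g = B*(du^2 + ds^2)/s^2, i.e. B times the
Poincare upper half-plane metric, which has constant Gaussian curvature -1.
Scaling a 2D metric by a constant c divides the Gaussian curvature by c,
so K = -1/B = -1/(1) = -1.0000 everywhere (the point (m, s) = (5, 1) is irrelevant:
the curvature is constant).
Scalar curvature in dimension 2: R = 2K = -2/(1) = -2.0000.

-2.0000


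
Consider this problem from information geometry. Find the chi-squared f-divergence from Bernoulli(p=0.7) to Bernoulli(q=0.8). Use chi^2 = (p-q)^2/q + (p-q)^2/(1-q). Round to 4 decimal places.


Chi-squared divergence between Bernoulli distributions:
chi^2 = (p-q)^2/q + (p-q)^2/(1-q).
p = 0.7, q = 0.8, p-q = -0.1.
(p-q)^2 = 0.01.
term1 = 0.01/0.8 = 0.0125.
term2 = 0.01/0.2 = 0.05.
chi^2 = 0.0125 + 0.05 = 0.0625

0.0625


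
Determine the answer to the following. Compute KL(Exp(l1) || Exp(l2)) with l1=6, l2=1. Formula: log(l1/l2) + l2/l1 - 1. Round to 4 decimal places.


KL divergence for exponential family:
KL = log(l1/l2) + l2/l1 - 1.
log(6/1) = 1.791759.
1/6 = 0.166667.
KL = 1.791759 + 0.166667 - 1 = 0.9584

0.9584


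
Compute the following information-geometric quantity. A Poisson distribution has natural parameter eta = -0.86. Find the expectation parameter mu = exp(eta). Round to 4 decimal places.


Expectation parameter for Poisson exponential family:
mu = exp(eta).
eta = -0.86.
mu = exp(-0.86) = 0.4232

0.4232


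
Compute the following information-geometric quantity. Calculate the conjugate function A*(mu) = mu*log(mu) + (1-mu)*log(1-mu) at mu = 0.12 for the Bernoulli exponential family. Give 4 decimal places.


Legendre transform for Bernoulli:
A*(mu) = mu*log(mu) + (1-mu)*log(1-mu).
mu = 0.12, 1-mu = 0.88.
mu*log(mu) = 0.12*log(0.12) = -0.254432.
(1-mu)*log(1-mu) = 0.88*log(0.88) = -0.112493.
A* = -0.254432 + -0.112493 = -0.3669

-0.3669


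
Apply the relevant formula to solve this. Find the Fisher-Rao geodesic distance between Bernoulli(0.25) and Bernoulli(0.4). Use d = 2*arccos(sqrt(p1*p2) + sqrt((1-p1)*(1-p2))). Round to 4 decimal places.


Geodesic distance on Bernoulli manifold:
d(p1,p2) = 2*arccos(sqrt(p1*p2) + sqrt((1-p1)*(1-p2))).
sqrt(p1*p2) = sqrt(0.25*0.4) = 0.316228.
sqrt((1-p1)*(1-p2)) = sqrt(0.75*0.6) = 0.67082.
arg = 0.316228 + 0.67082 = 0.987048.
d = 2*arccos(0.987048) = 0.3222

0.3222


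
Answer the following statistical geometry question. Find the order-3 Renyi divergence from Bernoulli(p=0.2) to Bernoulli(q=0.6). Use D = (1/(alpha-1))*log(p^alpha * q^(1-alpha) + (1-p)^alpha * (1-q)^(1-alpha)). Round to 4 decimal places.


Renyi divergence of order alpha between Bernoulli distributions:
D = (1/(alpha-1))*log(p^alpha * q^(1-alpha) + (1-p)^alpha * (1-q)^(1-alpha)).
alpha = 3, p = 0.2, q = 0.6.
p^alpha * q^(1-alpha) = 0.2^3 * 0.6^-2 = 0.022222.
(1-p)^alpha * (1-q)^(1-alpha) = 0.8^3 * 0.4^-2 = 3.2.
sum = 0.022222 + 3.2 = 3.222222.
D = (1/2)*log(3.222222) = 0.5850

0.5850


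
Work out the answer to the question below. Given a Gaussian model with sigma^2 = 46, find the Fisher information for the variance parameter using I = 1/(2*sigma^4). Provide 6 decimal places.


Fisher information for variance: I(sigma^2) = 1/(2*sigma^4).
sigma^2 = 46, so sigma^4 = 2116.
I = 1/(2*2116) = 1/4232 = 0.000236

0.000236


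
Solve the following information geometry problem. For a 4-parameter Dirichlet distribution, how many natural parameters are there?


Exponential family dimension calculation:
Dirichlet with 4 components has 4 natural parameters.

4


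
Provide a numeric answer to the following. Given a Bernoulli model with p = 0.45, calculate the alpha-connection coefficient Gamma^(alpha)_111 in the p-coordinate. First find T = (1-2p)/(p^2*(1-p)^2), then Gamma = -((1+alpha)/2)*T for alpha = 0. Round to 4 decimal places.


Skewness (Amari-Chentsov) tensor: T = (1-2p)/(p^2*(1-p)^2).
p = 0.45, 1-2p = 0.1, p^2 = 0.2025, (1-p)^2 = 0.3025.
T = 0.1/(0.2025 * 0.3025) = 1.632486.
In the p-coordinate, Gamma^(alpha) = Gamma^(0) - (alpha/2)*T with Gamma^(0) = (1/2)*g'(p) = -T/2,
so Gamma^(alpha) = -((1+alpha)/2)*T.
alpha = 0, -(1+alpha)/2 = -0.5.
Gamma = -0.5 * 1.632486 = -0.8162

-0.8162


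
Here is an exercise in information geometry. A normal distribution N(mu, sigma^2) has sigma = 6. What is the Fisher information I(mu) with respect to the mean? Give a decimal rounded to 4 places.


The Fisher information for the mean of a normal distribution is I(mu) = 1/sigma^2.
sigma = 6, so sigma^2 = 36.
I(mu) = 1/36 = 0.0278

0.0278


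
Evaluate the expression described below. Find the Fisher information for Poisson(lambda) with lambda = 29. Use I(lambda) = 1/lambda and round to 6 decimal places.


Fisher information for Poisson: I(lambda) = 1/lambda.
lambda = 29.
I(lambda) = 1/29 = 0.034483

0.034483


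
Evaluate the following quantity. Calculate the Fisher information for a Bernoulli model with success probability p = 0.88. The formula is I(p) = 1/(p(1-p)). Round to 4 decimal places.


For Bernoulli(p), Fisher information is I(p) = 1/(p*(1-p)).
p = 0.88, 1-p = 0.12.
p*(1-p) = 0.1056.
I(p) = 1/0.1056 = 9.4697

9.4697


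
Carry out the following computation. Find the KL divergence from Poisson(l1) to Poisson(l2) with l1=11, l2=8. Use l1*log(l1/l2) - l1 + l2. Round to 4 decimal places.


KL divergence for Poisson:
KL = l1*log(l1/l2) - l1 + l2.
l1 = 11, l2 = 8.
log(11/8) = 0.318454.
l1*log(l1/l2) = 11 * 0.318454 = 3.502991.
KL = 3.502991 - 11 + 8 = 0.5030

0.5030


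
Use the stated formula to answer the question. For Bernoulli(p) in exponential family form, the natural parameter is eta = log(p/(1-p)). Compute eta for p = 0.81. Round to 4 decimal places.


Natural parameter for Bernoulli: eta = log(p/(1-p)).
p = 0.81, 1-p = 0.19.
p/(1-p) = 4.263158.
eta = log(4.263158) = 1.4500

1.4500


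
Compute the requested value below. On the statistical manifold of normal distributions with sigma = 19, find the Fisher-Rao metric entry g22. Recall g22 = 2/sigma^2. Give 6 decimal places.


For the 2-parameter normal family, the Fisher metric has:
  g11 = 1/sigma^2, g22 = 2/sigma^2.
sigma = 19, sigma^2 = 361.
g22 = 0.005540

0.005540


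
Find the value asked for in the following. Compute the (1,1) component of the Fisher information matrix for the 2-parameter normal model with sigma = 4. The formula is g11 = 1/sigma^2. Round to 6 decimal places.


For the 2-parameter normal family, the Fisher metric has:
  g11 = 1/sigma^2, g22 = 2/sigma^2.
sigma = 4, sigma^2 = 16.
g11 = 0.062500

0.062500


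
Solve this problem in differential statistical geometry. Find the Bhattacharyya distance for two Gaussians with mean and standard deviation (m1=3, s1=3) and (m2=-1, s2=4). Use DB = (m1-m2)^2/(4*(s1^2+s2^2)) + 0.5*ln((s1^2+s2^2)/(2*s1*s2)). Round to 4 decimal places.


Bhattacharyya distance between two Gaussians:
DB = (m1-m2)^2/(4*(s1^2+s2^2)) + (1/2)*ln((s1^2+s2^2)/(2*s1*s2)).
(m1-m2)^2 = (4)^2 = 16.
s1^2+s2^2 = 9 + 16 = 25.
term1 = 16/100 = 0.16.
term2 = 0.5*ln(25/24.0) = 0.020411.
DB = 0.16 + 0.020411 = 0.1804

0.1804


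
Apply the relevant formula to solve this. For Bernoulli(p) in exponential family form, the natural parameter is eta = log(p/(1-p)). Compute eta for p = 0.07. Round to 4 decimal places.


Natural parameter for Bernoulli: eta = log(p/(1-p)).
p = 0.07, 1-p = 0.93.
p/(1-p) = 0.075269.
eta = log(0.075269) = -2.5867

-2.5867


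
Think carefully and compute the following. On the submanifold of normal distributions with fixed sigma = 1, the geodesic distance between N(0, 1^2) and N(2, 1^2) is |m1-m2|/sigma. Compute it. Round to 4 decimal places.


On the fixed-variance normal subfamily, geodesic distance = |m1-m2|/sigma.
|0 - 2| = 2.
sigma = 1.
d = 2/1 = 2.0000

2.0000


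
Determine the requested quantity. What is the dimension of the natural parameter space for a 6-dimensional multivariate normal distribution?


Exponential family dimension calculation:
For 6-dim MVN: mean has 6 params, covariance has 6*7/2 = 21 unique entries.
Total dim = 6 + 21 = 27.

27


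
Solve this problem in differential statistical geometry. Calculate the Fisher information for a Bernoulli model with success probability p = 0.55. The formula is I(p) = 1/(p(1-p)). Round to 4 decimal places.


For Bernoulli(p), Fisher information is I(p) = 1/(p*(1-p)).
p = 0.55, 1-p = 0.45.
p*(1-p) = 0.2475.
I(p) = 1/0.2475 = 4.0404

4.0404


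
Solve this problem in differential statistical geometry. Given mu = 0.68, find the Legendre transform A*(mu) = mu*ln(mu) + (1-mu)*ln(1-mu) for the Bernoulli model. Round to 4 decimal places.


Legendre transform for Bernoulli:
A*(mu) = mu*log(mu) + (1-mu)*log(1-mu).
mu = 0.68, 1-mu = 0.32.
mu*log(mu) = 0.68*log(0.68) = -0.26225.
(1-mu)*log(1-mu) = 0.32*log(0.32) = -0.364619.
A* = -0.26225 + -0.364619 = -0.6269

-0.6269


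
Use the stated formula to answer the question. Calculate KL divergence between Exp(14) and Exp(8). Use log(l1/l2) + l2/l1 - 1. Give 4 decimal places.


KL divergence for exponential family:
KL = log(l1/l2) + l2/l1 - 1.
log(14/8) = 0.559616.
8/14 = 0.571429.
KL = 0.559616 + 0.571429 - 1 = 0.1310

0.1310


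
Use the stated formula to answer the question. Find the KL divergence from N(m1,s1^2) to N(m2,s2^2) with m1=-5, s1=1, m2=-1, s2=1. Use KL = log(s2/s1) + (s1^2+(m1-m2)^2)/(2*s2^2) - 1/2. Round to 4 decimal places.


KL divergence between normal distributions:
KL = log(s2/s1) + (s1^2 + (m1-m2)^2)/(2*s2^2) - 1/2.
log(1/1) = 0.0.
(1^2 + (-5--1)^2)/(2*1^2) = (1 + 16)/2 = 8.5.
KL = 0.0 + 8.5 - 0.5 = 8.0000

8.0000


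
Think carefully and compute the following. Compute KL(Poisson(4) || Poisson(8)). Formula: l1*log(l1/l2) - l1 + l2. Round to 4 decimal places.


KL divergence for Poisson:
KL = l1*log(l1/l2) - l1 + l2.
l1 = 4, l2 = 8.
log(4/8) = -0.693147.
l1*log(l1/l2) = 4 * -0.693147 = -2.772589.
KL = -2.772589 - 4 + 8 = 1.2274

1.2274


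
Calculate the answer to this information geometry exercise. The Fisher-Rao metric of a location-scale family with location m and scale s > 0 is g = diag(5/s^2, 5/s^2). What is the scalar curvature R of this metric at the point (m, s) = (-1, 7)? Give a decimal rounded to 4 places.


The metric has the form g = (A dm^2 + B ds^2)/s^2 with A = 5, B = 5.
Substitute u = sqrt(A/B)*m: g = B*(du^2 + ds^2)/s^2, i.e. B times the
Poincare upper half-plane metric, which has constant Gaussian curvature -1.
Scaling a 2D metric by a constant c divides the Gaussian curvature by c,
so K = -1/B = -1/(5) = -0.2000 everywhere (the point (m, s) = (-1, 7) is irrelevant:
the curvature is constant).
Scalar curvature in dimension 2: R = 2K = -2/(5) = -0.4000.

-0.4000


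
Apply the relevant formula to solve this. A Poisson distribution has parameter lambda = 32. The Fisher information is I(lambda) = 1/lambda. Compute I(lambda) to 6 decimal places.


Fisher information for Poisson: I(lambda) = 1/lambda.
lambda = 32.
I(lambda) = 1/32 = 0.031250

0.031250


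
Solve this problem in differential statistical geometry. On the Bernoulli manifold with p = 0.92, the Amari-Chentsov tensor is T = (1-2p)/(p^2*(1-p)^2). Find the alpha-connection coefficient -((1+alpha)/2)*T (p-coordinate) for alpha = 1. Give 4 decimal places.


Skewness (Amari-Chentsov) tensor: T = (1-2p)/(p^2*(1-p)^2).
p = 0.92, 1-2p = -0.84, p^2 = 0.8464, (1-p)^2 = 0.0064.
T = -0.84/(0.8464 * 0.0064) = -155.068526.
In the p-coordinate, Gamma^(alpha) = Gamma^(0) - (alpha/2)*T with Gamma^(0) = (1/2)*g'(p) = -T/2,
so Gamma^(alpha) = -((1+alpha)/2)*T.
alpha = 1, -(1+alpha)/2 = -1.0.
Gamma = -1.0 * -155.068526 = 155.0685

155.0685
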